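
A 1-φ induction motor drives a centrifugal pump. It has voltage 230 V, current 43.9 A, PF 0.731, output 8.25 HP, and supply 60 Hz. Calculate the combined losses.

P_in = V·I·cosφ = 230×43.9×0.731 = 7381 W
P_out = 8.25×746 = 6155 W
Losses = P_in − P_out = 7381 − 6155 = 1226 W

1230 W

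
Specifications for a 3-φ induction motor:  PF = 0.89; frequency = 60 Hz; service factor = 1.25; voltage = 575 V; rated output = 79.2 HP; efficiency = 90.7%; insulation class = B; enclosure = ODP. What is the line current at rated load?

P_out = 79.2 × 746 = 59083 W
P_in = P_out / η = 59083 / 0.907 = 65141 W
I_L = P_in / (√3·V_L·cosφ) = 65141 / (1.732 × 575 × 0.89) = 73.5 A

73.5 A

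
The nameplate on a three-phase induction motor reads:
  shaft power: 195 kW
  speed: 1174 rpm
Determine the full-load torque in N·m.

1590 N·m

ω = 2π × 1174/60 = 122.9 rad/s
τ = P/ω = 195000/122.9 = 1590 N·m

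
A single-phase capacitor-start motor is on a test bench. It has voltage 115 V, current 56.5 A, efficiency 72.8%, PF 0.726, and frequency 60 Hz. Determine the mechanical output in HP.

4.6 HP

P_in = V·I·cosφ = 115 × 56.5 × 0.726 = 4717 W
P_out = η·P_in = 0.728 × 4717 = 3434 W
= 3434/746 = 4.6 HP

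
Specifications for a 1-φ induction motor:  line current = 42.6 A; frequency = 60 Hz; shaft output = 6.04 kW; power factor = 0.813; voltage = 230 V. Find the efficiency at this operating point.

75.8 %

P_out = 6.04 kW = 6040 W
P_in = V·I·cosφ = 230 × 42.6 × 0.813 = 7966 W
η = P_out / P_in = 6040 / 7966 = 0.758 = 75.8%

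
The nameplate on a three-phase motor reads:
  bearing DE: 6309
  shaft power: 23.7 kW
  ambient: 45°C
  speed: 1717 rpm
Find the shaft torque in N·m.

132 N·m

ω = 2π × 1717/60 = 179.8 rad/s
τ = P/ω = 23700/179.8 = 132 N·m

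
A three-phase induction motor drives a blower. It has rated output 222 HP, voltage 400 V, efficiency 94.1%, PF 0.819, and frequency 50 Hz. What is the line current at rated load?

P_out = 222 × 746 = 165612 W
P_in = P_out / η = 165612 / 0.941 = 175996 W
I_L = P_in / (√3·V_L·cosφ) = 175996 / (1.732 × 400 × 0.819) = 310 A

310 A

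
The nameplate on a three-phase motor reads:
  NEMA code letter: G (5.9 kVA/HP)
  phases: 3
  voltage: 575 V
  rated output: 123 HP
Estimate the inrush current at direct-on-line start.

S_LR = 5.9 × 123 = 725.7 kVA
I_LR = S_LR/(√3·V_L) = 725700/(1.732×575) = 729 A

729 A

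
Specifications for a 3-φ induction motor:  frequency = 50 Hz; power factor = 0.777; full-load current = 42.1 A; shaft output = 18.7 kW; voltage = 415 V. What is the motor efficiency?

79.5 %

P_out = 18.7 kW = 18700 W
P_in = √3·V_L·I_L·cosφ = 1.732 × 415 × 42.1 × 0.777 = 23513 W
η = P_out / P_in = 18700 / 23513 = 0.795 = 79.5%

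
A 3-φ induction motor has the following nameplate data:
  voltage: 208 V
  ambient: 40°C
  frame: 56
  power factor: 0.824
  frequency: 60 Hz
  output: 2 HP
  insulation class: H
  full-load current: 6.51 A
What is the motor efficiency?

77.2 %

P_out = 2 × 746 = 1492 W
P_in = √3·V_L·I_L·cosφ = 1.732 × 208 × 6.51 × 0.824 = 1932 W
η = P_out / P_in = 1492 / 1932 = 0.772 = 77.2%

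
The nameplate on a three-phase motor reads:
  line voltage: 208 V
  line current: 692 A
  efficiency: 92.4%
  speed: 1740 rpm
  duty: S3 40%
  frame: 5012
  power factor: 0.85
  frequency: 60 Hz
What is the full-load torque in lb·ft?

793 lb·ft

P_in = √3·V·I·cosφ = 1.732 × 208 × 692 × 0.85 = 211903 W
P_out = η·P_in = 0.924 × 211903 = 195798 W
n = 1740 rpm
ω = 2π×1740/60 = 182.2 rad/s
τ = P_out/ω = 195798/182.2 = 1075 N·m
In lb·ft: 1075/1.356 = 793 lb·ft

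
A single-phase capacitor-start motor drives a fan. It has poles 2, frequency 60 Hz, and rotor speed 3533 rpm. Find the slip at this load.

n_s = 120f/p = 120×60/2 = 3600 rpm
s = (n_s − n)/n_s = (3600 − 3533)/3600 = 0.0186

1.9 %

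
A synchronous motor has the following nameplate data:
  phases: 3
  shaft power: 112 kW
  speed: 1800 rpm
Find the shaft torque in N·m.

594 N·m

ω = 2π × 1800/60 = 188.5 rad/s
τ = P/ω = 112000/188.5 = 594 N·m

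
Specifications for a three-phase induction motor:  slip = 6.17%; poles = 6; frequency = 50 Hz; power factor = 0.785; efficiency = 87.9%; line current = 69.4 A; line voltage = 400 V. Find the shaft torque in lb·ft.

P_in = √3·V·I·cosφ = 1.732 × 400 × 69.4 × 0.785 = 37743 W
P_out = η·P_in = 0.879 × 37743 = 33176 W
n_s = 120×50/6 = 1000 rpm; n = 1000×(1−0.0617) = 938 rpm
ω = 2π×938/60 = 98.23 rad/s
τ = P_out/ω = 33176/98.23 = 337.7 N·m
In lb·ft: 337.7/1.356 = 249 lb·ft

249 lb·ft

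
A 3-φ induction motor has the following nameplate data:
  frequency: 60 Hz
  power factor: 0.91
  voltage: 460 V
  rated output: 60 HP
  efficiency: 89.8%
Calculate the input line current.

68.7 A

P_out = 60 × 746 = 44760 W
P_in = P_out / η = 44760 / 0.898 = 49844 W
I_L = P_in / (√3·V_L·cosφ) = 49844 / (1.732 × 460 × 0.91) = 68.7 A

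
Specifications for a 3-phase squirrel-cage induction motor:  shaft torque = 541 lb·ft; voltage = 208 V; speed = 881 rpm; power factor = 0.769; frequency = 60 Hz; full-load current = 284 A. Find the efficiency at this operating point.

86.0 %

τ = 541 lb·ft × 1.356 = 733.6 N·m
ω = 2π × 881/60 = 92.26 rad/s; P_out = τω = 733.6 × 92.26 = 67682 W
P_in = √3·V_L·I_L·cosφ = 1.732 × 208 × 284 × 0.769 = 78678 W
η = P_out / P_in = 67682 / 78678 = 0.860 = 86.0%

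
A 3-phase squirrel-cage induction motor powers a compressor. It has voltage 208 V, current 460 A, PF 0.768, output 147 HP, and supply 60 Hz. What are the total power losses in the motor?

17.6 kW

P_in = √3·V·I·cosφ = 1.732×208×460×0.768 = 127271 W
P_out = 147×746 = 109662 W
Losses = P_in − P_out = 127271 − 109662 = 17609 W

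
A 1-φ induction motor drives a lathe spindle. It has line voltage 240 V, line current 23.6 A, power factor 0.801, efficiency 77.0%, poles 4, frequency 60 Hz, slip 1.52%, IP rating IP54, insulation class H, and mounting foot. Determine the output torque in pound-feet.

P_in = V·I·cosφ = 240 × 23.6 × 0.801 = 4537 W
P_out = η·P_in = 0.77 × 4537 = 3493 W
n_s = 120×60/4 = 1800 rpm; n = 1800×(1−0.0152) = 1773 rpm
ω = 2π×1773/60 = 185.7 rad/s
τ = P_out/ω = 3493/185.7 = 18.81 N·m
In lb·ft: 18.81/1.356 = 13.9 lb·ft

13.9 lb·ft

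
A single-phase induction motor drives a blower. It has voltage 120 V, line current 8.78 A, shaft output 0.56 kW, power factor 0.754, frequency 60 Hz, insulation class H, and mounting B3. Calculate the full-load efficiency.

P_out = 0.56 kW = 560 W
P_in = V·I·cosφ = 120 × 8.78 × 0.754 = 794 W
η = P_out / P_in = 560 / 794 = 0.705 = 70.5%

70.5 %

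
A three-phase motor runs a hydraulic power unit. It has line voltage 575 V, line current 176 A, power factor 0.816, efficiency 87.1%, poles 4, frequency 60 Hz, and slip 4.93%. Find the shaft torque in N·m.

P_in = √3·V·I·cosφ = 1.732 × 575 × 176 × 0.816 = 143027 W
P_out = η·P_in = 0.871 × 143027 = 124577 W
n_s = 120×60/4 = 1800 rpm; n = 1800×(1−0.0493) = 1711 rpm
ω = 2π×1711/60 = 179.2 rad/s
τ = P_out/ω = 124577/179.2 = 695 N·m

695 N·m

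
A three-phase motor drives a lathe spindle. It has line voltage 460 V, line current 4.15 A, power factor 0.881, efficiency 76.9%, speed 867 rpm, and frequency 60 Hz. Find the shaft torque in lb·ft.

18.2 lb·ft

P_in = √3·V·I·cosφ = 1.732 × 460 × 4.15 × 0.881 = 2913 W
P_out = η·P_in = 0.769 × 2913 = 2240 W
n = 867 rpm
ω = 2π×867/60 = 90.79 rad/s
τ = P_out/ω = 2240/90.79 = 24.67 N·m
In lb·ft: 24.67/1.356 = 18.2 lb·ft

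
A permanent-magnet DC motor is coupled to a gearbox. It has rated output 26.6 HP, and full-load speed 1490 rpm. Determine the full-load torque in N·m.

127 N·m

P_out = 26.6 × 746 = 19844 W
ω = 2π × 1490/60 = 156 rad/s
τ = P_out/ω = 19844/156 = 127 N·m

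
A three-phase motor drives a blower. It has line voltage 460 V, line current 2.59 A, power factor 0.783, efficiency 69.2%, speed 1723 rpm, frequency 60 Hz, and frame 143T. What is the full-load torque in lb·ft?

4.57 lb·ft

P_in = √3·V·I·cosφ = 1.732 × 460 × 2.59 × 0.783 = 1616 W
P_out = η·P_in = 0.692 × 1616 = 1118 W
n = 1723 rpm
ω = 2π×1723/60 = 180.4 rad/s
τ = P_out/ω = 1118/180.4 = 6.197 N·m
In lb·ft: 6.197/1.356 = 4.57 lb·ft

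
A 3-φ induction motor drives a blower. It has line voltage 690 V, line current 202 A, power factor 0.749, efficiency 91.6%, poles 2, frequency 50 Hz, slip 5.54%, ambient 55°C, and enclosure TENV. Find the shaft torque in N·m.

558 N·m

P_in = √3·V·I·cosφ = 1.732 × 690 × 202 × 0.749 = 180813 W
P_out = η·P_in = 0.916 × 180813 = 165625 W
n_s = 120×50/2 = 3000 rpm; n = 3000×(1−0.0554) = 2834 rpm
ω = 2π×2834/60 = 296.8 rad/s
τ = P_out/ω = 165625/296.8 = 558 N·m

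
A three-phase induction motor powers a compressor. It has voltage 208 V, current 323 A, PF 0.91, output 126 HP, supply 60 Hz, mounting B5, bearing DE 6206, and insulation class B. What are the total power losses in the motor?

P_in = √3·V·I·cosφ = 1.732×208×323×0.91 = 105890 W
P_out = 126×746 = 93996 W
Losses = P_in − P_out = 105890 − 93996 = 11894 W

11.9 kW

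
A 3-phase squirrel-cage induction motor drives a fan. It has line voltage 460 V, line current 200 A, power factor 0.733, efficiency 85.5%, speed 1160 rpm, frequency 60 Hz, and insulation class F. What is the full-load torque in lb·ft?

606 lb·ft

P_in = √3·V·I·cosφ = 1.732 × 460 × 200 × 0.733 = 116799 W
P_out = η·P_in = 0.855 × 116799 = 99863 W
n = 1160 rpm
ω = 2π×1160/60 = 121.5 rad/s
τ = P_out/ω = 99863/121.5 = 821.9 N·m
In lb·ft: 821.9/1.356 = 606 lb·ft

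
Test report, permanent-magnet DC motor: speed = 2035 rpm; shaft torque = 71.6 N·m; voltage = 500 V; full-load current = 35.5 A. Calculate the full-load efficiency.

ω = 2π × 2035/60 = 213.1 rad/s; P_out = τω = 71.6 × 213.1 = 15258 W
P_in = V·I = 500 × 35.5 = 17750 W
η = P_out / P_in = 15258 / 17750 = 0.860 = 86.0%

86.0 %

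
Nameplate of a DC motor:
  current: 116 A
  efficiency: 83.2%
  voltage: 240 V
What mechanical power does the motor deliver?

23.2 kW

P_in = V·I = 240 × 116 = 27840 W
P_out = η·P_in = 0.832 × 27840 = 23163 W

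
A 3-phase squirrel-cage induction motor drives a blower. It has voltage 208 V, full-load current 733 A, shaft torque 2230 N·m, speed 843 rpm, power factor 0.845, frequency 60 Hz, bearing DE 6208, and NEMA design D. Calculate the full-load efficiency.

88.2 %

ω = 2π × 843/60 = 88.28 rad/s; P_out = τω = 2230 × 88.28 = 196864 W
P_in = √3·V_L·I_L·cosφ = 1.732 × 208 × 733 × 0.845 = 223137 W
η = P_out / P_in = 196864 / 223137 = 0.882 = 88.2%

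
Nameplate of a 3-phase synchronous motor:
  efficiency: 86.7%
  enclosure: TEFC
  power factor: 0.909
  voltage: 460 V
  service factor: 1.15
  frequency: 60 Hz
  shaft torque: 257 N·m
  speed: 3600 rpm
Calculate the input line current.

ω = 2π×3600/60 = 377 rad/s; P_out = τω = 257 × 377 = 96889 W
P_in = P_out / η = 96889 / 0.867 = 111752 W
I_L = P_in / (√3·V_L·cosφ) = 111752 / (1.732 × 460 × 0.909) = 154 A

154 A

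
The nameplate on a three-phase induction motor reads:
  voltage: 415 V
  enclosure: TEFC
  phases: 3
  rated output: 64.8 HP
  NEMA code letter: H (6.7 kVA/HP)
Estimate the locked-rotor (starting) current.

S_LR = 6.7 × 64.8 = 434.16 kVA
I_LR = S_LR/(√3·V_L) = 434160/(1.732×415) = 604 A

604 A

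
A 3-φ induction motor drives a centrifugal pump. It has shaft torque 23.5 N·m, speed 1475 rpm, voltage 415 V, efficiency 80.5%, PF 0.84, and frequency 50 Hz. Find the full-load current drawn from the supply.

ω = 2π×1475/60 = 154.5 rad/s; P_out = τω = 23.5 × 154.5 = 3631 W
P_in = P_out / η = 3631 / 0.805 = 4511 W
I_L = P_in / (√3·V_L·cosφ) = 4511 / (1.732 × 415 × 0.84) = 7.47 A

7.47 A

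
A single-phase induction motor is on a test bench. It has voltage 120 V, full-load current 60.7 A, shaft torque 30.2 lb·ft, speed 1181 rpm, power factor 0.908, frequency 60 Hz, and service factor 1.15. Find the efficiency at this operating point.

τ = 30.2 lb·ft × 1.356 = 40.95 N·m
ω = 2π × 1181/60 = 123.7 rad/s; P_out = τω = 40.95 × 123.7 = 5066 W
P_in = V·I·cosφ = 120 × 60.7 × 0.908 = 6614 W
η = P_out / P_in = 5066 / 6614 = 0.766 = 76.6%

76.6 %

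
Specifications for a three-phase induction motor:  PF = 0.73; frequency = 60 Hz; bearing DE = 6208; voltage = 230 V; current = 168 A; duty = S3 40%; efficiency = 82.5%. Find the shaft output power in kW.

P_in = √3·V·I·cosφ = 1.732 × 230 × 168 × 0.73 = 48855 W
P_out = η·P_in = 0.825 × 48855 = 40305 W

40.3 kW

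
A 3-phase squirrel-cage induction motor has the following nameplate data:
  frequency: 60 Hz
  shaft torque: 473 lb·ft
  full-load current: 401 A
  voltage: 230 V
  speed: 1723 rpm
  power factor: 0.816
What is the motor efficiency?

τ = 473 lb·ft × 1.356 = 641.4 N·m
ω = 2π × 1723/60 = 180.4 rad/s; P_out = τω = 641.4 × 180.4 = 115709 W
P_in = √3·V_L·I_L·cosφ = 1.732 × 230 × 401 × 0.816 = 130350 W
η = P_out / P_in = 115709 / 130350 = 0.888 = 88.8%

88.8 %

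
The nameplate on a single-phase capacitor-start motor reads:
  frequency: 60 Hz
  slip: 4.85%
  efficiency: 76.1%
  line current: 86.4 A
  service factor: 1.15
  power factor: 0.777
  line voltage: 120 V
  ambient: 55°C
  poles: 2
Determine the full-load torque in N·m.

P_in = V·I·cosφ = 120 × 86.4 × 0.777 = 8056 W
P_out = η·P_in = 0.761 × 8056 = 6131 W
n_s = 120×60/2 = 3600 rpm; n = 3600×(1−0.0485) = 3425 rpm
ω = 2π×3425/60 = 358.7 rad/s
τ = P_out/ω = 6131/358.7 = 17.1 N·m

17.1 N·m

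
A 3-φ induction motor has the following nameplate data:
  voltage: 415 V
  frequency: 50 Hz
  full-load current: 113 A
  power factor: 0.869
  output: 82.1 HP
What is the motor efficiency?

P_out = 82.1 × 746 = 61247 W
P_in = √3·V_L·I_L·cosφ = 1.732 × 415 × 113 × 0.869 = 70582 W
η = P_out / P_in = 61247 / 70582 = 0.868 = 86.8%

86.8 %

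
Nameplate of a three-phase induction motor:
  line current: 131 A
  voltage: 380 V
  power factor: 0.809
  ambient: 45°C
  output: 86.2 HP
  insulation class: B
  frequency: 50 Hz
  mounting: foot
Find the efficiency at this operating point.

P_out = 86.2 × 746 = 64305 W
P_in = √3·V_L·I_L·cosφ = 1.732 × 380 × 131 × 0.809 = 69751 W
η = P_out / P_in = 64305 / 69751 = 0.922 = 92.2%

92.2 %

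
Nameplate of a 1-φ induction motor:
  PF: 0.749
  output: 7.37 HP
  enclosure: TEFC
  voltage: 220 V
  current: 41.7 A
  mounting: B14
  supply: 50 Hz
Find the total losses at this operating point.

P_in = V·I·cosφ = 220×41.7×0.749 = 6871 W
P_out = 7.37×746 = 5498 W
Losses = P_in − P_out = 6871 − 5498 = 1373 W

1.37 kW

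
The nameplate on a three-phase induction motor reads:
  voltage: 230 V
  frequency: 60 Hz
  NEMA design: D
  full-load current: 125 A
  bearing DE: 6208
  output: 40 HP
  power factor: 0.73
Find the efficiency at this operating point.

82.1 %

P_out = 40 × 746 = 29840 W
P_in = √3·V_L·I_L·cosφ = 1.732 × 230 × 125 × 0.73 = 36350 W
η = P_out / P_in = 29840 / 36350 = 0.821 = 82.1%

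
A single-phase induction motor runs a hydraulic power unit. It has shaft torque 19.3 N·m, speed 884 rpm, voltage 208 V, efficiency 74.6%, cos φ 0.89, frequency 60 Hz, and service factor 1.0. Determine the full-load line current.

12.9 A

ω = 2π×884/60 = 92.57 rad/s; P_out = τω = 19.3 × 92.57 = 1787 W
P_in = P_out / η = 1787 / 0.746 = 2395 W
I = P_in / (V·cosφ) = 2395 / (208 × 0.89) = 12.9 A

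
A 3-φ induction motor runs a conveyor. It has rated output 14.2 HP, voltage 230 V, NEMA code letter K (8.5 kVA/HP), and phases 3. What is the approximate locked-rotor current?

S_LR = 8.5 × 14.2 = 120.7 kVA
I_LR = S_LR/(√3·V_L) = 120700/(1.732×230) = 303 A

303 A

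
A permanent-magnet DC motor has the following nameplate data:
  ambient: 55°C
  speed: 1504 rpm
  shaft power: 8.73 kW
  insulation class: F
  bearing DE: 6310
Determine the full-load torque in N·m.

ω = 2π × 1504/60 = 157.5 rad/s
τ = P/ω = 8730/157.5 = 55.4 N·m

55.4 N·m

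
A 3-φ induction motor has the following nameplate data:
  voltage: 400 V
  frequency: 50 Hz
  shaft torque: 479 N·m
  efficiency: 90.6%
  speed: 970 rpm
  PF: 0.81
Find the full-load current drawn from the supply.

95.7 A

ω = 2π×970/60 = 101.6 rad/s; P_out = τω = 479 × 101.6 = 48666 W
P_in = P_out / η = 48666 / 0.906 = 53715 W
I_L = P_in / (√3·V_L·cosφ) = 53715 / (1.732 × 400 × 0.81) = 95.7 A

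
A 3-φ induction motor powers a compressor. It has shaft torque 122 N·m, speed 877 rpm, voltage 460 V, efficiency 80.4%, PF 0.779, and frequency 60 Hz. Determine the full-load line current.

ω = 2π×877/60 = 91.84 rad/s; P_out = τω = 122 × 91.84 = 11204 W
P_in = P_out / η = 11204 / 0.804 = 13935 W
I_L = P_in / (√3·V_L·cosφ) = 13935 / (1.732 × 460 × 0.779) = 22.5 A

22.5 A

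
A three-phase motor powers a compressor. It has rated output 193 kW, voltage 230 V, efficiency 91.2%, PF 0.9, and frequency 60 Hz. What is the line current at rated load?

P_out = 193 kW = 193000 W
P_in = P_out / η = 193000 / 0.912 = 211623 W
I_L = P_in / (√3·V_L·cosφ) = 211623 / (1.732 × 230 × 0.9) = 590 A

590 A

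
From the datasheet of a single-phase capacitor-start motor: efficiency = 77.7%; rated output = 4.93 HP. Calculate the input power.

4.73 kW

P_out = 4.93 × 746 = 3678 W
P_in = P_out/η = 3678/0.777 = 4734 W = 4.73 kW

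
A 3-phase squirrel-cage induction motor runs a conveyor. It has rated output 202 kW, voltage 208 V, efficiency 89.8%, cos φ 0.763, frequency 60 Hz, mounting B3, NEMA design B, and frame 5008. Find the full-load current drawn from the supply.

P_out = 202 kW = 202000 W
P_in = P_out / η = 202000 / 0.898 = 224944 W
I_L = P_in / (√3·V_L·cosφ) = 224944 / (1.732 × 208 × 0.763) = 818 A

818 A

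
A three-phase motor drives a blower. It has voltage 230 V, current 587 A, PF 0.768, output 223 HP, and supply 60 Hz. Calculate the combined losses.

13.2 kW

P_in = √3·V·I·cosφ = 1.732×230×587×0.768 = 179587 W
P_out = 223×746 = 166358 W
Losses = P_in − P_out = 179587 − 166358 = 13229 W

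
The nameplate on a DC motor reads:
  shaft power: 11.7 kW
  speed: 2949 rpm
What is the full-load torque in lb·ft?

27.9 lb·ft

ω = 2π × 2949/60 = 308.8 rad/s
τ = P/ω = 11700/308.8 = 37.89 N·m
In lb·ft: 37.89/1.356 = 27.9 lb·ft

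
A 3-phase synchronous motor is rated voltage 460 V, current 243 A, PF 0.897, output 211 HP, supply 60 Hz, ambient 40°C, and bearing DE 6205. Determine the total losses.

P_in = √3·V·I·cosφ = 1.732×460×243×0.897 = 173662 W
P_out = 211×746 = 157406 W
Losses = P_in − P_out = 173662 − 157406 = 16256 W

16.3 kW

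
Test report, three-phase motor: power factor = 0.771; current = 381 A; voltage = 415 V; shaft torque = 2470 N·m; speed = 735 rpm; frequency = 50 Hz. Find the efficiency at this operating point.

ω = 2π × 735/60 = 76.97 rad/s; P_out = τω = 2470 × 76.97 = 190116 W
P_in = √3·V_L·I_L·cosφ = 1.732 × 415 × 381 × 0.771 = 211142 W
η = P_out / P_in = 190116 / 211142 = 0.900 = 90.0%

90.0 %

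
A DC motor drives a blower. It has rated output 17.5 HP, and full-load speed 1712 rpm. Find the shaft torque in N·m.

P_out = 17.5 × 746 = 13055 W
ω = 2π × 1712/60 = 179.3 rad/s
τ = P_out/ω = 13055/179.3 = 72.8 N·m

72.8 N·m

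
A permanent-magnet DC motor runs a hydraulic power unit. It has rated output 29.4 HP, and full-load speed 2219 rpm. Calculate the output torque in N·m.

P_out = 29.4 × 746 = 21932 W
ω = 2π × 2219/60 = 232.4 rad/s
τ = P_out/ω = 21932/232.4 = 94.4 N·m

94.4 N·m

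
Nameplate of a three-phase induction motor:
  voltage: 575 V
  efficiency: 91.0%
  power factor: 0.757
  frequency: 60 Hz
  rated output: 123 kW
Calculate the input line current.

P_out = 123 kW = 123000 W
P_in = P_out / η = 123000 / 0.910 = 135165 W
I_L = P_in / (√3·V_L·cosφ) = 135165 / (1.732 × 575 × 0.757) = 179 A

179 A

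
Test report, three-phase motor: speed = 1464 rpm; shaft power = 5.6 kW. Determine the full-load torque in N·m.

36.5 N·m

ω = 2π × 1464/60 = 153.3 rad/s
τ = P/ω = 5600/153.3 = 36.5 N·m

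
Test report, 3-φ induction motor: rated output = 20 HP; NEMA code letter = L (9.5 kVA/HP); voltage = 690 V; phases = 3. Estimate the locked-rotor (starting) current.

159 A

S_LR = 9.5 × 20 = 190 kVA
I_LR = S_LR/(√3·V_L) = 190000/(1.732×690) = 159 A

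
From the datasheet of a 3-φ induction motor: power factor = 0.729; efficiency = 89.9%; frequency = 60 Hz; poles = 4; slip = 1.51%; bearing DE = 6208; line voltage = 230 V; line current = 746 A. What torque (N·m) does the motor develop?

P_in = √3·V·I·cosφ = 1.732 × 230 × 746 × 0.729 = 216642 W
P_out = η·P_in = 0.899 × 216642 = 194761 W
n_s = 120×60/4 = 1800 rpm; n = 1800×(1−0.0151) = 1773 rpm
ω = 2π×1773/60 = 185.7 rad/s
τ = P_out/ω = 194761/185.7 = 1050 N·m

1050 N·m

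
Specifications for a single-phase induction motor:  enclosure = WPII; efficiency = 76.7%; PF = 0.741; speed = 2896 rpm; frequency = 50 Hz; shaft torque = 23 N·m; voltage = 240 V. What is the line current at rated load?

ω = 2π×2896/60 = 303.3 rad/s; P_out = τω = 23 × 303.3 = 6976 W
P_in = P_out / η = 6976 / 0.767 = 9095 W
I = P_in / (V·cosφ) = 9095 / (240 × 0.741) = 51.1 A

51.1 A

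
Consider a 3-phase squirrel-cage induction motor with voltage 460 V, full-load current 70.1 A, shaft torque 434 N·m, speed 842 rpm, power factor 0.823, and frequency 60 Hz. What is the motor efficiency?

ω = 2π × 842/60 = 88.17 rad/s; P_out = τω = 434 × 88.17 = 38266 W
P_in = √3·V_L·I_L·cosφ = 1.732 × 460 × 70.1 × 0.823 = 45965 W
η = P_out / P_in = 38266 / 45965 = 0.833 = 83.3%

83.3 %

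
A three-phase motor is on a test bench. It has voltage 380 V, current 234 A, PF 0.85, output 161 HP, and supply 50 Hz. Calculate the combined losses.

P_in = √3·V·I·cosφ = 1.732×380×234×0.85 = 130908 W
P_out = 161×746 = 120106 W
Losses = P_in − P_out = 130908 − 120106 = 10802 W

10.8 kW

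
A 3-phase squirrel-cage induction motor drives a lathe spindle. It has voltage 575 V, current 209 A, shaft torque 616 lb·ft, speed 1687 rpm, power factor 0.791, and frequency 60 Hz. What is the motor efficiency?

τ = 616 lb·ft × 1.356 = 835.3 N·m
ω = 2π × 1687/60 = 176.7 rad/s; P_out = τω = 835.3 × 176.7 = 147598 W
P_in = √3·V_L·I_L·cosφ = 1.732 × 575 × 209 × 0.791 = 164641 W
η = P_out / P_in = 147598 / 164641 = 0.896 = 89.6%

89.6 %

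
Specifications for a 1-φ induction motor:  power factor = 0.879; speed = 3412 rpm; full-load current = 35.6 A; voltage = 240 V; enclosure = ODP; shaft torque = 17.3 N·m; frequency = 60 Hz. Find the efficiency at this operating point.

82.3 %

ω = 2π × 3412/60 = 357.3 rad/s; P_out = τω = 17.3 × 357.3 = 6181 W
P_in = V·I·cosφ = 240 × 35.6 × 0.879 = 7510 W
η = P_out / P_in = 6181 / 7510 = 0.823 = 82.3%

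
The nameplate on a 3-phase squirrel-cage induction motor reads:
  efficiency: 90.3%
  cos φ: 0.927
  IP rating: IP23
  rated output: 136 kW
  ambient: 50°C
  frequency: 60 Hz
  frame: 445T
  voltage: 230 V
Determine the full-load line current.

P_out = 136 kW = 136000 W
P_in = P_out / η = 136000 / 0.903 = 150609 W
I_L = P_in / (√3·V_L·cosφ) = 150609 / (1.732 × 230 × 0.927) = 408 A

408 A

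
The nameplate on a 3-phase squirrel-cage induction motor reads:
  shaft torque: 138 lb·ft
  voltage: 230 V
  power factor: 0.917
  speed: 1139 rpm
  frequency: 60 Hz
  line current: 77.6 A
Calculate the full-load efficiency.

78.7 %

τ = 138 lb·ft × 1.356 = 187.1 N·m
ω = 2π × 1139/60 = 119.3 rad/s; P_out = τω = 187.1 × 119.3 = 22321 W
P_in = √3·V_L·I_L·cosφ = 1.732 × 230 × 77.6 × 0.917 = 28347 W
η = P_out / P_in = 22321 / 28347 = 0.787 = 78.7%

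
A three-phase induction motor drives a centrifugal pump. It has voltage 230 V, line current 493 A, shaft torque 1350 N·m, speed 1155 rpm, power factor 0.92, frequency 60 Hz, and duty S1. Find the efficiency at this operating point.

ω = 2π × 1155/60 = 121 rad/s; P_out = τω = 1350 × 121 = 163350 W
P_in = √3·V_L·I_L·cosφ = 1.732 × 230 × 493 × 0.92 = 180680 W
η = P_out / P_in = 163350 / 180680 = 0.904 = 90.4%

90.4 %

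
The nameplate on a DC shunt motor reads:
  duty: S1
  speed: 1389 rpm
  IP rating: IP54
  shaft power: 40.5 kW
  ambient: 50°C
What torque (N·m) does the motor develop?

278 N·m

ω = 2π × 1389/60 = 145.5 rad/s
τ = P/ω = 40500/145.5 = 278 N·m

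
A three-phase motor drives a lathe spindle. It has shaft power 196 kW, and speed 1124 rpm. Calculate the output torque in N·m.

1670 N·m

ω = 2π × 1124/60 = 117.7 rad/s
τ = P/ω = 196000/117.7 = 1670 N·m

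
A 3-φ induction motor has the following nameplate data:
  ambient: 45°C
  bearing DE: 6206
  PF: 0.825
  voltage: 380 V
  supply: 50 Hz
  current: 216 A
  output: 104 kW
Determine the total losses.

13.3 kW

P_in = √3·V·I·cosφ = 1.732×380×216×0.825 = 117284 W
P_out = 104000 W
Losses = P_in − P_out = 117284 − 104000 = 13284 W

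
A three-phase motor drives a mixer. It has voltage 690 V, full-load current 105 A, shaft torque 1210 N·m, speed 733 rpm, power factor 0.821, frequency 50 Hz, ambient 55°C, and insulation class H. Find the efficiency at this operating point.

90.2 %

ω = 2π × 733/60 = 76.76 rad/s; P_out = τω = 1210 × 76.76 = 92880 W
P_in = √3·V_L·I_L·cosφ = 1.732 × 690 × 105 × 0.821 = 103022 W
η = P_out / P_in = 92880 / 103022 = 0.902 = 90.2%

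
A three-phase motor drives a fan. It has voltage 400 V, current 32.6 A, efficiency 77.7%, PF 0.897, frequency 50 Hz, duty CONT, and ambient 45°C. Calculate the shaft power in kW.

P_in = √3·V·I·cosφ = 1.732 × 400 × 32.6 × 0.897 = 20259 W
P_out = η·P_in = 0.777 × 20259 = 15741 W

15.7 kW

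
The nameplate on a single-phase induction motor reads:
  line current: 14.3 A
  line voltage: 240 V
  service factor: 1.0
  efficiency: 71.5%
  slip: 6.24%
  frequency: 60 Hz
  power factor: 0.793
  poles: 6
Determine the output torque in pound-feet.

12.2 lb·ft

P_in = V·I·cosφ = 240 × 14.3 × 0.793 = 2722 W
P_out = η·P_in = 0.715 × 2722 = 1946 W
n_s = 120×60/6 = 1200 rpm; n = 1200×(1−0.0624) = 1125 rpm
ω = 2π×1125/60 = 117.8 rad/s
τ = P_out/ω = 1946/117.8 = 16.52 N·m
In lb·ft: 16.52/1.356 = 12.2 lb·ft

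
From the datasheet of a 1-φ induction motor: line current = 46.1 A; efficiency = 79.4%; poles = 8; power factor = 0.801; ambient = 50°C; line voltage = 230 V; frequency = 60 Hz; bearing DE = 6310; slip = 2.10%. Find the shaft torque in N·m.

73.1 N·m

P_in = V·I·cosφ = 230 × 46.1 × 0.801 = 8493 W
P_out = η·P_in = 0.794 × 8493 = 6743 W
n_s = 120×60/8 = 900 rpm; n = 900×(1−0.021) = 881 rpm
ω = 2π×881/60 = 92.26 rad/s
τ = P_out/ω = 6743/92.26 = 73.1 N·m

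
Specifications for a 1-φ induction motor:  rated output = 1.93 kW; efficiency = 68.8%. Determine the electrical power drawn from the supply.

P_out = 1930 W
P_in = P_out/η = 1930/0.688 = 2805 W = 2.81 kW

2.81 kW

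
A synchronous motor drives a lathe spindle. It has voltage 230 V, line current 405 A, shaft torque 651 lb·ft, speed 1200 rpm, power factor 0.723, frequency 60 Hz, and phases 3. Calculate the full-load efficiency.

95.1 %

τ = 651 lb·ft × 1.356 = 882.8 N·m
ω = 2π × 1200/60 = 125.7 rad/s; P_out = τω = 882.8 × 125.7 = 110968 W
P_in = √3·V_L·I_L·cosφ = 1.732 × 230 × 405 × 0.723 = 116646 W
η = P_out / P_in = 110968 / 116646 = 0.951 = 95.1%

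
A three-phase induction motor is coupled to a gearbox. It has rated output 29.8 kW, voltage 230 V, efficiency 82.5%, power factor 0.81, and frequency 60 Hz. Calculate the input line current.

P_out = 29.8 kW = 29800 W
P_in = P_out / η = 29800 / 0.825 = 36121 W
I_L = P_in / (√3·V_L·cosφ) = 36121 / (1.732 × 230 × 0.81) = 112 A

112 A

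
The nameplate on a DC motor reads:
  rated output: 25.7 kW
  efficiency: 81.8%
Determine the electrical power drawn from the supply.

P_out = 25700 W
P_in = P_out/η = 25700/0.818 = 31418 W = 31.4 kW

31.4 kW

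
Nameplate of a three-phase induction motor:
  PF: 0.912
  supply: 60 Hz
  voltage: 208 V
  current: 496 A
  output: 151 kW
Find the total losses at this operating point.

P_in = √3·V·I·cosφ = 1.732×208×496×0.912 = 162963 W
P_out = 151000 W
Losses = P_in − P_out = 162963 − 151000 = 11963 W

12000 W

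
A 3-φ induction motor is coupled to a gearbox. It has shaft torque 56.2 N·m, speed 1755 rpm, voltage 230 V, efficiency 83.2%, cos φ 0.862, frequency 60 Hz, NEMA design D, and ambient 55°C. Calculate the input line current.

36.2 A

ω = 2π×1755/60 = 183.8 rad/s; P_out = τω = 56.2 × 183.8 = 10330 W
P_in = P_out / η = 10330 / 0.832 = 12416 W
I_L = P_in / (√3·V_L·cosφ) = 12416 / (1.732 × 230 × 0.862) = 36.2 A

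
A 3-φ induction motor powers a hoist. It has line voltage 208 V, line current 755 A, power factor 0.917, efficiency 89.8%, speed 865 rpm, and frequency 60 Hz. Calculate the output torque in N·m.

P_in = √3·V·I·cosφ = 1.732 × 208 × 755 × 0.917 = 249418 W
P_out = η·P_in = 0.898 × 249418 = 223977 W
n = 865 rpm
ω = 2π×865/60 = 90.58 rad/s
τ = P_out/ω = 223977/90.58 = 2470 N·m

2470 N·m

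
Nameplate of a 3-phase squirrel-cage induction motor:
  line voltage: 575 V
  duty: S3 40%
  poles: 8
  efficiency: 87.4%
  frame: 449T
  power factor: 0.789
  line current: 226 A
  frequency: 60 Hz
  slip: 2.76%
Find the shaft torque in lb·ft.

P_in = √3·V·I·cosφ = 1.732 × 575 × 226 × 0.789 = 177583 W
P_out = η·P_in = 0.874 × 177583 = 155208 W
n_s = 120×60/8 = 900 rpm; n = 900×(1−0.0276) = 875 rpm
ω = 2π×875/60 = 91.63 rad/s
τ = P_out/ω = 155208/91.63 = 1694 N·m
In lb·ft: 1694/1.356 = 1250 lb·ft

1250 lb·ft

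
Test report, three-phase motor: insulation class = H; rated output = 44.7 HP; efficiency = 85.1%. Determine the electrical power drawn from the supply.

39.2 kW

P_out = 44.7 × 746 = 33346 W
P_in = P_out/η = 33346/0.851 = 39184 W = 39.2 kW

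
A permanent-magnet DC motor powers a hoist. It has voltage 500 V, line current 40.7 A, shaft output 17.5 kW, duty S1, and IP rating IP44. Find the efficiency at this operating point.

86.0 %

P_out = 17.5 kW = 17500 W
P_in = V·I = 500 × 40.7 = 20350 W
η = P_out / P_in = 17500 / 20350 = 0.860 = 86.0%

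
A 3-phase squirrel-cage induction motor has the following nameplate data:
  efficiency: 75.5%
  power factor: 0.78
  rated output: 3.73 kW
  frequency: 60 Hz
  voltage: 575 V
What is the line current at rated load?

6.36 A

P_out = 3.73 kW = 3730 W
P_in = P_out / η = 3730 / 0.755 = 4940 W
I_L = P_in / (√3·V_L·cosφ) = 4940 / (1.732 × 575 × 0.78) = 6.36 A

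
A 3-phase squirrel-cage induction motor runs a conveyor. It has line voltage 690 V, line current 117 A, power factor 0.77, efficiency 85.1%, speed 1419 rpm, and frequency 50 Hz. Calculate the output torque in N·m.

617 N·m

P_in = √3·V·I·cosφ = 1.732 × 690 × 117 × 0.77 = 107665 W
P_out = η·P_in = 0.851 × 107665 = 91623 W
n = 1419 rpm
ω = 2π×1419/60 = 148.6 rad/s
τ = P_out/ω = 91623/148.6 = 617 N·m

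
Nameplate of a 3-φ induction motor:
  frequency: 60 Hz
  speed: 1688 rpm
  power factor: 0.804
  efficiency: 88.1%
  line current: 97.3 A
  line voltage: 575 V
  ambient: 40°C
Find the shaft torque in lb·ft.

286 lb·ft

P_in = √3·V·I·cosφ = 1.732 × 575 × 97.3 × 0.804 = 77908 W
P_out = η·P_in = 0.881 × 77908 = 68637 W
n = 1688 rpm
ω = 2π×1688/60 = 176.8 rad/s
τ = P_out/ω = 68637/176.8 = 388.2 N·m
In lb·ft: 388.2/1.356 = 286 lb·ft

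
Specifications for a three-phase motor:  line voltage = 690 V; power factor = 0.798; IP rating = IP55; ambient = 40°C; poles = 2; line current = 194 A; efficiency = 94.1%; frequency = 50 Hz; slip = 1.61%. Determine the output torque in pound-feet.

415 lb·ft

P_in = √3·V·I·cosφ = 1.732 × 690 × 194 × 0.798 = 185013 W
P_out = η·P_in = 0.941 × 185013 = 174097 W
n_s = 120×50/2 = 3000 rpm; n = 3000×(1−0.0161) = 2952 rpm
ω = 2π×2952/60 = 309.1 rad/s
τ = P_out/ω = 174097/309.1 = 563.2 N·m
In lb·ft: 563.2/1.356 = 415 lb·ft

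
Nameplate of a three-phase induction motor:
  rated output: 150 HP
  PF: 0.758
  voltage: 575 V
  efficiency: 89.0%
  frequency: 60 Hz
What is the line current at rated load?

P_out = 150 × 746 = 111900 W
P_in = P_out / η = 111900 / 0.890 = 125730 W
I_L = P_in / (√3·V_L·cosφ) = 125730 / (1.732 × 575 × 0.758) = 167 A

167 A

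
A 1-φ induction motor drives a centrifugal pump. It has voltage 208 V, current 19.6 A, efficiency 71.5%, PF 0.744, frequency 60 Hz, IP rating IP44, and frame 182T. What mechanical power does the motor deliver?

2.17 kW

P_in = V·I·cosφ = 208 × 19.6 × 0.744 = 3033 W
P_out = η·P_in = 0.715 × 3033 = 2169 W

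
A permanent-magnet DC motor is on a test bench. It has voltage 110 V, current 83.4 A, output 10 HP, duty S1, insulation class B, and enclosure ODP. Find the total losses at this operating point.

1710 W

P_in = V·I = 110×83.4 = 9174 W
P_out = 10×746 = 7460 W
Losses = P_in − P_out = 9174 − 7460 = 1714 W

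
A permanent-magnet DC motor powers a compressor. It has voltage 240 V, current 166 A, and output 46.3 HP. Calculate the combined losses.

5300 W

P_in = V·I = 240×166 = 39840 W
P_out = 46.3×746 = 34540 W
Losses = P_in − P_out = 39840 − 34540 = 5300 W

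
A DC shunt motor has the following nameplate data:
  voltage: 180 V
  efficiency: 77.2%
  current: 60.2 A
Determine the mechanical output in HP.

P_in = V·I = 180 × 60.2 = 10836 W
P_out = η·P_in = 0.772 × 10836 = 8365 W
= 8365/746 = 11.2 HP

11.2 HP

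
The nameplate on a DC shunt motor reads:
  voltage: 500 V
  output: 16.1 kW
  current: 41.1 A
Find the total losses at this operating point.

4450 W

P_in = V·I = 500×41.1 = 20550 W
P_out = 16100 W
Losses = P_in − P_out = 20550 − 16100 = 4450 W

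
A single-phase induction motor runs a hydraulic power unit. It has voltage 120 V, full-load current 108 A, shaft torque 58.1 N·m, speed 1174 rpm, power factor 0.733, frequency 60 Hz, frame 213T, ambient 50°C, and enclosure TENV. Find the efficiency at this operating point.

75.2 %

ω = 2π × 1174/60 = 122.9 rad/s; P_out = τω = 58.1 × 122.9 = 7140 W
P_in = V·I·cosφ = 120 × 108 × 0.733 = 9500 W
η = P_out / P_in = 7140 / 9500 = 0.752 = 75.2%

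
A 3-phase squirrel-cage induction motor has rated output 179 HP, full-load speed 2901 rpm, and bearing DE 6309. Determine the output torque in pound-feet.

P_out = 179 × 746 = 133534 W
ω = 2π × 2901/60 = 303.8 rad/s
τ = P_out/ω = 133534/303.8 = 439.5 N·m
In lb·ft: 439.5/1.356 = 324 lb·ft

324 lb·ft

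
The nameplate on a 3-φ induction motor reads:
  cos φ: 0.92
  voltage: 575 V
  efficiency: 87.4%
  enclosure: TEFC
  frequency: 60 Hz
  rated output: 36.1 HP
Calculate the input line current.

33.6 A

P_out = 36.1 × 746 = 26931 W
P_in = P_out / η = 26931 / 0.874 = 30814 W
I_L = P_in / (√3·V_L·cosφ) = 30814 / (1.732 × 575 × 0.92) = 33.6 A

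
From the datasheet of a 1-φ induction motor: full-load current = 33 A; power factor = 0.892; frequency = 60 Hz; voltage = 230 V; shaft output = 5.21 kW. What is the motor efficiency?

P_out = 5.21 kW = 5210 W
P_in = V·I·cosφ = 230 × 33 × 0.892 = 6770 W
η = P_out / P_in = 5210 / 6770 = 0.770 = 77.0%

77.0 %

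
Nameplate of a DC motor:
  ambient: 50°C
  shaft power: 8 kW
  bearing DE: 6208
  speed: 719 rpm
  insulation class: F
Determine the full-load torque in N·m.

106 N·m

ω = 2π × 719/60 = 75.29 rad/s
τ = P/ω = 8000/75.29 = 106 N·m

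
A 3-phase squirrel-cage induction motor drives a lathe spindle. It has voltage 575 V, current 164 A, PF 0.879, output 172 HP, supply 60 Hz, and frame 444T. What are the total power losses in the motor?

15.3 kW

P_in = √3·V·I·cosφ = 1.732×575×164×0.879 = 143565 W
P_out = 172×746 = 128312 W
Losses = P_in − P_out = 143565 − 128312 = 15253 W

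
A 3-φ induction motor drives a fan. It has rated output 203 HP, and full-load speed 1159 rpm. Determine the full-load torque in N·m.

1250 N·m

P_out = 203 × 746 = 151438 W
ω = 2π × 1159/60 = 121.4 rad/s
τ = P_out/ω = 151438/121.4 = 1250 N·m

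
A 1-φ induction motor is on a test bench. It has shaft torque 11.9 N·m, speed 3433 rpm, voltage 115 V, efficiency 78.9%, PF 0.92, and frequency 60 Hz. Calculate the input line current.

ω = 2π×3433/60 = 359.5 rad/s; P_out = τω = 11.9 × 359.5 = 4278 W
P_in = P_out / η = 4278 / 0.789 = 5422 W
I = P_in / (V·cosφ) = 5422 / (115 × 0.92) = 51.2 A

51.2 A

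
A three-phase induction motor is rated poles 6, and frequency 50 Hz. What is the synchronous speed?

n_s = 120f/p = 120×50/6 = 1000 rpm

1000 rpm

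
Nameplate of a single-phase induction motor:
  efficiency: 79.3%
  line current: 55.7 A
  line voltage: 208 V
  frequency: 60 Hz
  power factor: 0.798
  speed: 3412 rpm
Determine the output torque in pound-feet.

P_in = V·I·cosφ = 208 × 55.7 × 0.798 = 9245 W
P_out = η·P_in = 0.793 × 9245 = 7331 W
n = 3412 rpm
ω = 2π×3412/60 = 357.3 rad/s
τ = P_out/ω = 7331/357.3 = 20.52 N·m
In lb·ft: 20.52/1.356 = 15.1 lb·ft

15.1 lb·ft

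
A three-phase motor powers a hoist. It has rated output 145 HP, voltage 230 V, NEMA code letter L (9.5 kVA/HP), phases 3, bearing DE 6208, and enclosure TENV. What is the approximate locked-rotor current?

3460 A

S_LR = 9.5 × 145 = 1377.5 kVA
I_LR = S_LR/(√3·V_L) = 1377500/(1.732×230) = 3460 A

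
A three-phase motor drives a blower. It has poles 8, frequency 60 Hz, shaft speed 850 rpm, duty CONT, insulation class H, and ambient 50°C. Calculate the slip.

5.6 %

n_s = 120f/p = 120×60/8 = 900 rpm
s = (n_s − n)/n_s = (900 − 850)/900 = 0.0556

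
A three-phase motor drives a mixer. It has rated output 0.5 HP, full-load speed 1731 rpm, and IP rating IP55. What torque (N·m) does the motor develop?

2.06 N·m

P_out = 0.5 × 746 = 373 W
ω = 2π × 1731/60 = 181.3 rad/s
τ = P_out/ω = 373/181.3 = 2.06 N·m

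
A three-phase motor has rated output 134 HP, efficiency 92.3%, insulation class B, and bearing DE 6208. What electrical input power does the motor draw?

P_out = 134 × 746 = 99964 W
P_in = P_out/η = 99964/0.923 = 108303 W = 108 kW

108 kW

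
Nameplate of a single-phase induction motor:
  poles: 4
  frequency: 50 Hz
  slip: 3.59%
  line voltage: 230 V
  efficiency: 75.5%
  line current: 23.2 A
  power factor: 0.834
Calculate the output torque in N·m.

P_in = V·I·cosφ = 230 × 23.2 × 0.834 = 4450 W
P_out = η·P_in = 0.755 × 4450 = 3360 W
n_s = 120×50/4 = 1500 rpm; n = 1500×(1−0.0359) = 1446 rpm
ω = 2π×1446/60 = 151.4 rad/s
τ = P_out/ω = 3360/151.4 = 22.2 N·m

22.2 N·m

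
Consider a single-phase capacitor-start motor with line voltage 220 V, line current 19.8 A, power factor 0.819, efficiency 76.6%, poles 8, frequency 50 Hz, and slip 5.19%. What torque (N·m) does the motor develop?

36.7 N·m

P_in = V·I·cosφ = 220 × 19.8 × 0.819 = 3568 W
P_out = η·P_in = 0.766 × 3568 = 2733 W
n_s = 120×50/8 = 750 rpm; n = 750×(1−0.0519) = 711 rpm
ω = 2π×711/60 = 74.46 rad/s
τ = P_out/ω = 2733/74.46 = 36.7 N·m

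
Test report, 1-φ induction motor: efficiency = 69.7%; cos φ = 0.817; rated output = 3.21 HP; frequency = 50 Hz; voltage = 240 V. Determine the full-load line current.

17.5 A

P_out = 3.21 × 746 = 2395 W
P_in = P_out / η = 2395 / 0.697 = 3436 W
I = P_in / (V·cosφ) = 3436 / (240 × 0.817) = 17.5 A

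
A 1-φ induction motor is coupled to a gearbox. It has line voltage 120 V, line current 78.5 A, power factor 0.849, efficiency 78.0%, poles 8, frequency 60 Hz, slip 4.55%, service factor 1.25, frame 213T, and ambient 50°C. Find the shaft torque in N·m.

69.3 N·m

P_in = V·I·cosφ = 120 × 78.5 × 0.849 = 7998 W
P_out = η·P_in = 0.78 × 7998 = 6238 W
n_s = 120×60/8 = 900 rpm; n = 900×(1−0.0455) = 859 rpm
ω = 2π×859/60 = 89.95 rad/s
τ = P_out/ω = 6238/89.95 = 69.3 N·m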